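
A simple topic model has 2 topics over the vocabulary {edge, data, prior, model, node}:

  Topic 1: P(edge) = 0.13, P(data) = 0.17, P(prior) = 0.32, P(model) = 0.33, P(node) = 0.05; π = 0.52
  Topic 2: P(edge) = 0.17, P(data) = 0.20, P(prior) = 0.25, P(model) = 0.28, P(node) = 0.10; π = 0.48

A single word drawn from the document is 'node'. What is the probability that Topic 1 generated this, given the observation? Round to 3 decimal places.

P(component k | x) = π_k·f_k(x) / marginal(x), where marginal(x) = Σ_j π_j·f_j(x).
Evaluate each component's likelihood at the observed value:
  p_1 = 0.05
  p_2 = 0.1
Weight by the priors:
  π_1·p_1 = 0.52 × 0.05 = 0.026
  π_2·p_2 = 0.48 × 0.1 = 0.048
Marginal: 0.026 + 0.048 = 0.074
P(Topic 1 | the observation) = 0.026 / 0.074 ≈ 0.351

0.351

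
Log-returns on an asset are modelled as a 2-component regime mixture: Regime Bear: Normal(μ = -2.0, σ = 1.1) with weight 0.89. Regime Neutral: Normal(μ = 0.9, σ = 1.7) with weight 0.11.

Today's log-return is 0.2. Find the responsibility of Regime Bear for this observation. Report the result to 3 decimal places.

0.648

By Bayes' theorem, P(k | x) = π_k f_k(x) / Σ_j π_j f_j(x).
Evaluate each component's likelihood at the observed value:
  p_Bear = 0.0490827
  p_Neutral = 0.215598
Prior × likelihood for each component:
  π_Bear·p_Bear = 0.89 × 0.0490827 = 0.0436836
  π_Neutral·p_Neutral = 0.11 × 0.215598 = 0.0237157
Sum: 0.0436836 + 0.0237157 = 0.0673993
P(Regime Bear | data) ≈ 0.648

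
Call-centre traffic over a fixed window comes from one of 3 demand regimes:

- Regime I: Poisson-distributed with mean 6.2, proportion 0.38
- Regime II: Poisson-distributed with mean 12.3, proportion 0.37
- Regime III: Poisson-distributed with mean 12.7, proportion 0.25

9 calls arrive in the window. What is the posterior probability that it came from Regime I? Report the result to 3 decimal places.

0.375

P(component k | x) = w_k·f_k(x) / marginal(x), where marginal(x) = Σ_j w_j·f_j(x).
Poisson probabilities:
  L_I = 0.0757071
  L_II = 0.0808278
  L_III = 0.0722654
Multiply by the mixture weights:
  w_I·L_I = 0.38 × 0.0757071 = 0.0287687
  w_II·L_II = 0.37 × 0.0808278 = 0.0299063
  w_III·L_III = 0.25 × 0.0722654 = 0.0180664
Denominator: 0.0287687 + 0.0299063 + 0.0180664 = 0.0767413
P(Regime I | the observation) ≈ 0.375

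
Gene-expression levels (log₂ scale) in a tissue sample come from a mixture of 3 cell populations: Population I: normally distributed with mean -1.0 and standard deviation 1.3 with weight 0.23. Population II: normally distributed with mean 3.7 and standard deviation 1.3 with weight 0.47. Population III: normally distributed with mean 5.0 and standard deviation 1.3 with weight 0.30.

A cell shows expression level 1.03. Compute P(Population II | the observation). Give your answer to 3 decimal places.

0.446

By Bayes' theorem, P(k | x) = π_k f_k(x) / Σ_j π_j f_j(x).
Component likelihoods at x = 1.03:
  f_I = 0.0906722
  f_II = 0.0372373
  f_III = 0.00289639
Unnormalised posteriors:
  π_I·f_I = 0.23 × 0.0906722 = 0.0208546
  π_II·f_II = 0.47 × 0.0372373 = 0.0175015
  π_III·f_III = 0.30 × 0.00289639 = 0.000868916
Normaliser: 0.0208546 + 0.0175015 + 0.000868916 = 0.0392251
So the posterior for Population II is 0.0175015 / 0.0392251 ≈ 0.446.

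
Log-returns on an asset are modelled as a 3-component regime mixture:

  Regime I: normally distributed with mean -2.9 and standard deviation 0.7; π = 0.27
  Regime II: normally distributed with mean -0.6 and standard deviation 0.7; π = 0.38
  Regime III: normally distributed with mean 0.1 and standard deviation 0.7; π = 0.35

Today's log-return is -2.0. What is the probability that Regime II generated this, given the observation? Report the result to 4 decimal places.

The responsibility of component k is w_k f_k(x) divided by Σ_j w_j f_j(x).
Normal densities:
  p_I = (1/(0.7·√(2π)))·exp(−(-2.0−-2.9)²/(2·0.7²)) = 0.569918·exp(-0.82653) = 0.249376
  p_II = (1/(0.7·√(2π)))·exp(−(-2.0−-0.6)²/(2·0.7²)) = 0.569918·exp(-2.00000) = 0.07713
  p_III = (1/(0.7·√(2π)))·exp(−(-2.0−0.1)²/(2·0.7²)) = 0.569918·exp(-4.50000) = 0.00633121
Prior × likelihood for each component:
  w_I·p_I = 0.27 × 0.249376 = 0.0673315
  w_II·p_II = 0.38 × 0.07713 = 0.0293094
  w_III·p_III = 0.35 × 0.00633121 = 0.00221592
Normaliser: 0.0673315 + 0.0293094 + 0.00221592 = 0.0988568
Responsibility of Regime II: 0.0293094 / 0.0988568 ≈ 0.2965

0.2965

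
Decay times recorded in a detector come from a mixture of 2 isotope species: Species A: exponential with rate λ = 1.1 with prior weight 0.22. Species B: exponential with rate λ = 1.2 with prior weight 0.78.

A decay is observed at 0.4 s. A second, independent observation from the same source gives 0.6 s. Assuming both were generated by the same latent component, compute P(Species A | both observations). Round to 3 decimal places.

The responsibility of component k is π_k f_k(x) divided by Σ_j π_j f_j(x).
Since both observations come from the same component, the likelihood for component k is f_k(x₁)·f_k(x₂).
  f_A = [0.70844] × [0.568536] = 0.402774
  f_B = [0.74254] × [0.584103] = 0.43372
Prior × likelihood for each component:
  π_A·f_A = 0.22 × 0.402774 = 0.0886103
  π_B·f_B = 0.78 × 0.43372 = 0.338301
Sum: 0.0886103 + 0.338301 = 0.426912
P(Species A | data) = 0.0886103 / 0.426912 ≈ 0.208

0.208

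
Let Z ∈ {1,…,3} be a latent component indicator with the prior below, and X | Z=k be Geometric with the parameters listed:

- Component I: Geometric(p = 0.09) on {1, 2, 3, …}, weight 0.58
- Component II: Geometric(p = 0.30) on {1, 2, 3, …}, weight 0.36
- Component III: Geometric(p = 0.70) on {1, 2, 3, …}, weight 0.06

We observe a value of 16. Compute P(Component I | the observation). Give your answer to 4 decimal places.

0.9611

Apply Bayes' rule: the posterior for each component is proportional to its prior times its likelihood at x.
Evaluate each component's likelihood at the observed value:
  p_I = 0.0218707
  p_II = 0.00142427
  p_III = 1.00442e-08
Prior × likelihood for each component:
  P(Z=I)·p_I = 0.58 × 0.0218707 = 0.012685
  P(Z=II)·p_II = 0.36 × 0.00142427 = 0.000512737
  P(Z=III)·p_III = 0.06 × 1.00442e-08 = 6.02654e-10
Denominator: 0.012685 + 0.000512737 + 6.02654e-10 = 0.0131978
Responsibility of Component I: 0.012685 / 0.0131978 ≈ 0.9611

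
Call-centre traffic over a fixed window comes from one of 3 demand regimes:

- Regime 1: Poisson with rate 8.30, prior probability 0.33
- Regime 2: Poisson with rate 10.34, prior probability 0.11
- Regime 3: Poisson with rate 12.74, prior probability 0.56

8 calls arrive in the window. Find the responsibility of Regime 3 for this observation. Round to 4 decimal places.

Apply Bayes' rule: the posterior for each component is proportional to its prior times its likelihood at x.
Component likelihoods at x = 8 calls:
  L_1 = e^(−8.30)·8.30^8/8! = 0.138823
  L_2 = e^(−10.34)·10.34^8/8! = 0.104722
  L_3 = e^(−12.74)·12.74^8/8! = 0.0504572
Prior × likelihood for each component:
  π_1·L_1 = 0.33 × 0.138823 = 0.0458114
  π_2·L_2 = 0.11 × 0.104722 = 0.0115194
  π_3·L_3 = 0.56 × 0.0504572 = 0.028256
Sum: 0.0458114 + 0.0115194 + 0.028256 = 0.0855869
P(Regime 3 | data) ≈ 0.3301

0.3301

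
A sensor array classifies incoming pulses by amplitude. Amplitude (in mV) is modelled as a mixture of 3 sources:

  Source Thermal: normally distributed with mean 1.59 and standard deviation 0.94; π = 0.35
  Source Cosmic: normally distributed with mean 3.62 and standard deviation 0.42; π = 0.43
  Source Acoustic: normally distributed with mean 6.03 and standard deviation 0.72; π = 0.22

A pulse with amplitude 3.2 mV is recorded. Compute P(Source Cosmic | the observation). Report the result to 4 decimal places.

By Bayes' theorem, P(k | x) = w_k f_k(x) / Σ_j w_j f_j(x).
Normal densities:
  L_Thermal = (1/(0.94·√(2π)))·exp(−(3.2−1.59)²/(2·0.94²)) = 0.424407·exp(-1.46678) = 0.0978963
  L_Cosmic = (1/(0.42·√(2π)))·exp(−(3.2−3.62)²/(2·0.42²)) = 0.949863·exp(-0.50000) = 0.576121
  L_Acoustic = (1/(0.72·√(2π)))·exp(−(3.2−6.03)²/(2·0.72²)) = 0.554087·exp(-7.72463) = 0.0002448
Multiply by the mixture weights:
  w_Thermal·L_Thermal = 0.35 × 0.0978963 = 0.0342637
  w_Cosmic·L_Cosmic = 0.43 × 0.576121 = 0.247732
  w_Acoustic·L_Acoustic = 0.22 × 0.0002448 = 5.38561e-05
Marginal: 0.0342637 + 0.247732 + 5.38561e-05 = 0.282049
So the posterior for Source Cosmic is 0.247732 / 0.282049 ≈ 0.8783.

0.8783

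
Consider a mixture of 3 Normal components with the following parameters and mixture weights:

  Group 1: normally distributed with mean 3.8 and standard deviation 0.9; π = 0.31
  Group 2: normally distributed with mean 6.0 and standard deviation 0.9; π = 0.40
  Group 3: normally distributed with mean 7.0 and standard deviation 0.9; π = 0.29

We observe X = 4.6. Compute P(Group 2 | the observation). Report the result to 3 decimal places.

By Bayes' theorem, P(k | x) = π_k f_k(x) / Σ_j π_j f_j(x).
Component likelihoods at x = 4.6:
  f_1 = 0.298603
  f_2 = 0.132198
  f_3 = 0.0126622
Unnormalised posteriors:
  π_1·f_1 = 0.31 × 0.298603 = 0.092567
  π_2·f_2 = 0.40 × 0.132198 = 0.0528792
  π_3·f_3 = 0.29 × 0.0126622 = 0.00367204
Sum: 0.092567 + 0.0528792 + 0.00367204 = 0.149118
P(Group 2 | the observation) ≈ 0.355

0.355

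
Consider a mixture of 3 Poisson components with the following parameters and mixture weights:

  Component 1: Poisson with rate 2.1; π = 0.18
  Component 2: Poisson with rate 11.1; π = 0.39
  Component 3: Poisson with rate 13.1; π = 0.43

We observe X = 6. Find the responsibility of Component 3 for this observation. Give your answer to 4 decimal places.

0.2560

Posterior ∝ prior × likelihood, so P(k | x) ∝ π_k f_k(x); normalise over all components.
Evaluate each component's likelihood at the observed value:
  L_1 = 0.014587
  L_2 = 0.0392588
  L_3 = 0.0143561
Multiply by the mixture weights:
  π_1·L_1 = 0.18 × 0.014587 = 0.00262565
  π_2·L_2 = 0.39 × 0.0392588 = 0.0153109
  π_3·L_3 = 0.43 × 0.0143561 = 0.00617314
Marginal: 0.00262565 + 0.0153109 + 0.00617314 = 0.0241097
P(Component 3 | data) ≈ 0.2560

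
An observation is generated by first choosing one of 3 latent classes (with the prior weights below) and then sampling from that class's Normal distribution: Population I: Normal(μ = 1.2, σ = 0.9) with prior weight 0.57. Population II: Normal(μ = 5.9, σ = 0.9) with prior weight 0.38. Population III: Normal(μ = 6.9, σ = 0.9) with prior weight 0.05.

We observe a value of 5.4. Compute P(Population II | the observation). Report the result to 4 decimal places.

The responsibility of component k is π_k f_k(x) divided by Σ_j π_j f_j(x).
Component likelihoods at x = 5.4:
  f_I = (1/(0.9·√(2π)))·exp(−(5.4−1.2)²/(2·0.9²)) = 0.443269·exp(-10.88889) = 8.27338e-06
  f_II = (1/(0.9·√(2π)))·exp(−(5.4−5.9)²/(2·0.9²)) = 0.443269·exp(-0.15432) = 0.37988
  f_III = (1/(0.9·√(2π)))·exp(−(5.4−6.9)²/(2·0.9²)) = 0.443269·exp(-1.38889) = 0.11053
Weight by the priors:
  π_I·f_I = 0.57 × 8.27338e-06 = 4.71583e-06
  π_II·f_II = 0.38 × 0.37988 = 0.144355
  π_III·f_III = 0.05 × 0.11053 = 0.00552651
Marginal: 4.71583e-06 + 0.144355 + 0.00552651 = 0.149886
So the posterior for Population II is 0.144355 / 0.149886 ≈ 0.9631.

0.9631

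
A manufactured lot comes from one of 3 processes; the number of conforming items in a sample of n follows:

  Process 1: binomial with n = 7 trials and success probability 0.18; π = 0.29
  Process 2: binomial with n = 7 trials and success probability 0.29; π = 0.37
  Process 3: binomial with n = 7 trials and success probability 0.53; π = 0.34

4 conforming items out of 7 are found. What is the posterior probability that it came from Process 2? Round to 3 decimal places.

By Bayes' theorem, P(k | x) = π_k f_k(x) / Σ_j π_j f_j(x).
Component likelihoods at x = 4 conforming items out of 7:
  L_1 = C(7,4)·0.18^4·0.82^3 = 35·0.00104976·0.551368 = 0.0202581
  L_2 = C(7,4)·0.29^4·0.71^3 = 35·0.00707281·0.357911 = 0.0886003
  L_3 = C(7,4)·0.53^4·0.47^3 = 35·0.0789048·0.103823 = 0.286725
Unnormalised posteriors:
  π_1·L_1 = 0.29 × 0.0202581 = 0.00587486
  π_2·L_2 = 0.37 × 0.0886003 = 0.0327821
  π_3·L_3 = 0.34 × 0.286725 = 0.0974864
Evidence: 0.00587486 + 0.0327821 + 0.0974864 = 0.136143
Responsibility of Process 2: 0.0327821 / 0.136143 ≈ 0.241

0.241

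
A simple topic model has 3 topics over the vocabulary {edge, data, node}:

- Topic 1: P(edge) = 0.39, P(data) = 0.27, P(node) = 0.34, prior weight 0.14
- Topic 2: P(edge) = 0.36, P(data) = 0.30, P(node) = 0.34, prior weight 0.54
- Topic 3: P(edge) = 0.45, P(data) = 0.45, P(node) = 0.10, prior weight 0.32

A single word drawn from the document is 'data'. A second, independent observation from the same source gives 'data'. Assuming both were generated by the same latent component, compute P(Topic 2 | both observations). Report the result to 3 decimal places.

0.393

Apply Bayes' rule: the posterior for each component is proportional to its prior times its likelihood at x.
Since both observations come from the same component, the likelihood for component k is f_k(x₁)·f_k(x₂).
  L_1 = [0.27] × [0.27] = 0.0729
  L_2 = [0.3] × [0.3] = 0.09
  L_3 = [0.45] × [0.45] = 0.2025
Multiply by the mixture weights:
  P(Z=1)·L_1 = 0.14 × 0.0729 = 0.010206
  P(Z=2)·L_2 = 0.54 × 0.09 = 0.0486
  P(Z=3)·L_3 = 0.32 × 0.2025 = 0.0648
Evidence: 0.010206 + 0.0486 + 0.0648 = 0.123606
P(Topic 2 | x₁,x₂) = 0.0486 / 0.123606 ≈ 0.393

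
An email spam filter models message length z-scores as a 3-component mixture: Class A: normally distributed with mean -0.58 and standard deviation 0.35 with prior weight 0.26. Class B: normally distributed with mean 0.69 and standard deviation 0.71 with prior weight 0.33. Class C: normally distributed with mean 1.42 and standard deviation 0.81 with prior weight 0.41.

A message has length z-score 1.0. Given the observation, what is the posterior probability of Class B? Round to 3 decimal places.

P(component k | x) = π_k·f_k(x) / marginal(x), where marginal(x) = Σ_j π_j·f_j(x).
Normal densities:
  p_A = (1/(0.35·√(2π)))·exp(−(1.0−-0.58)²/(2·0.35²)) = 1.139835·exp(-10.18939) = 4.282e-05
  p_B = (1/(0.71·√(2π)))·exp(−(1.0−0.69)²/(2·0.71²)) = 0.561891·exp(-0.09532) = 0.510805
  p_C = (1/(0.81·√(2π)))·exp(−(1.0−1.42)²/(2·0.81²)) = 0.492521·exp(-0.13443) = 0.430569
Unnormalised posteriors:
  π_A·p_A = 0.26 × 4.282e-05 = 1.11332e-05
  π_B·p_B = 0.33 × 0.510805 = 0.168566
  π_C·p_C = 0.41 × 0.430569 = 0.176533
Normaliser: 1.11332e-05 + 0.168566 + 0.176533 = 0.34511
P(Class B | the observation) ≈ 0.488

0.488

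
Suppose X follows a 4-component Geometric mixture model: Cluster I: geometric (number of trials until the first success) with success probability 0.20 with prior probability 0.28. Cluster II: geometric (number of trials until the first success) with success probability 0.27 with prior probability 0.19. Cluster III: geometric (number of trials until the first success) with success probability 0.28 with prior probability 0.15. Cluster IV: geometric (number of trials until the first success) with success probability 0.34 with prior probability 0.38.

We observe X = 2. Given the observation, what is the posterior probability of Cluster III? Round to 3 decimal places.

0.153

P(component k | x) = π_k·f_k(x) / marginal(x), where marginal(x) = Σ_j π_j·f_j(x).
Component likelihoods at x = 2:
  L_I = 0.20·(1−0.20)^1 = 0.20·0.8 = 0.16
  L_II = 0.27·(1−0.27)^1 = 0.27·0.73 = 0.1971
  L_III = 0.28·(1−0.28)^1 = 0.28·0.72 = 0.2016
  L_IV = 0.34·(1−0.34)^1 = 0.34·0.66 = 0.2244
Unnormalised posteriors:
  π_I·L_I = 0.28 × 0.16 = 0.0448
  π_II·L_II = 0.19 × 0.1971 = 0.037449
  π_III·L_III = 0.15 × 0.2016 = 0.03024
  π_IV·L_IV = 0.38 × 0.2244 = 0.085272
Normaliser: 0.0448 + 0.037449 + 0.03024 + 0.085272 = 0.197761
Responsibility of Cluster III: 0.03024 / 0.197761 ≈ 0.153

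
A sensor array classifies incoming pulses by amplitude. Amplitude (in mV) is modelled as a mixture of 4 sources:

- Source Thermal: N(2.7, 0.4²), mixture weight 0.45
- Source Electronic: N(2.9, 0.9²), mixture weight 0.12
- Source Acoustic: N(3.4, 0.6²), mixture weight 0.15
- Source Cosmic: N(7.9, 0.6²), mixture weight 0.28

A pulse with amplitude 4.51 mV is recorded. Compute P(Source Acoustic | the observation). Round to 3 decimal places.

0.626

P(component k | x) = π_k·f_k(x) / marginal(x), where marginal(x) = Σ_j π_j·f_j(x).
Normal densities:
  L_Thermal = 3.56964e-05
  L_Electronic = 0.089489
  L_Acoustic = 0.120108
  L_Cosmic = 7.77814e-08
Unnormalised posteriors:
  π_Thermal·L_Thermal = 0.45 × 3.56964e-05 = 1.60634e-05
  π_Electronic·L_Electronic = 0.12 × 0.089489 = 0.0107387
  π_Acoustic·L_Acoustic = 0.15 × 0.120108 = 0.0180162
  π_Cosmic·L_Cosmic = 0.28 × 7.77814e-08 = 2.17788e-08
Normaliser: 1.60634e-05 + 0.0107387 + 0.0180162 + 2.17788e-08 = 0.028771
P(Source Acoustic | x) ≈ 0.626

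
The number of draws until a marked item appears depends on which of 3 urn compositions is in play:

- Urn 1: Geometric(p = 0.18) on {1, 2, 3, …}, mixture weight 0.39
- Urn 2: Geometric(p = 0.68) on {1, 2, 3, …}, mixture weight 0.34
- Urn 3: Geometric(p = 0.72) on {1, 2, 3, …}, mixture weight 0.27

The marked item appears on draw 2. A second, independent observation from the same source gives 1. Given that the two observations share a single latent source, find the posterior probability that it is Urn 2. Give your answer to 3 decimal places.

0.504

By Bayes' theorem, P(k | x) = w_k f_k(x) / Σ_j w_j f_j(x).
Since both observations come from the same component, the likelihood for component k is f_k(x₁)·f_k(x₂).
  p_1 = [0.1476] × [0.18] = 0.026568
  p_2 = [0.2176] × [0.68] = 0.147968
  p_3 = [0.2016] × [0.72] = 0.145152
Prior × likelihood for each component:
  w_1·p_1 = 0.39 × 0.026568 = 0.0103615
  w_2·p_2 = 0.34 × 0.147968 = 0.0503091
  w_3·p_3 = 0.27 × 0.145152 = 0.039191
Normaliser: 0.0103615 + 0.0503091 + 0.039191 = 0.0998617
So the posterior for Urn 2 is 0.0503091 / 0.0998617 ≈ 0.504.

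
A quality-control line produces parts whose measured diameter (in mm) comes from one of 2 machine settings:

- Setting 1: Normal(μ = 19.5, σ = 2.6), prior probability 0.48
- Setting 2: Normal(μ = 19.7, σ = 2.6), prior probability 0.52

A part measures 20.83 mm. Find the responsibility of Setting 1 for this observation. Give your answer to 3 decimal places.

The responsibility of component k is π_k f_k(x) divided by Σ_j π_j f_j(x).
Normal densities:
  f_1 = 0.134622
  f_2 = 0.139611
Multiply by the mixture weights:
  π_1·f_1 = 0.48 × 0.134622 = 0.0646185
  π_2·f_2 = 0.52 × 0.139611 = 0.0725977
Marginal: 0.0646185 + 0.0725977 = 0.137216
P(Setting 1 | 20.83 mm) ≈ 0.471

0.471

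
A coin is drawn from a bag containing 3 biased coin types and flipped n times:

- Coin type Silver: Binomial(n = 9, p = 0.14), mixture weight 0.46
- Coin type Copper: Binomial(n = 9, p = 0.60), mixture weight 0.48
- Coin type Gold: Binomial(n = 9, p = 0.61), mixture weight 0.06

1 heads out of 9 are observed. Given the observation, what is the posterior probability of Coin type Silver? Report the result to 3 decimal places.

0.989

Posterior ∝ prior × likelihood, so P(k | x) ∝ π_k f_k(x); normalise over all components.
Binomial probabilities:
  L_Silver = 0.377015
  L_Copper = 0.00353894
  L_Gold = 0.00293825
Weight by the priors:
  π_Silver·L_Silver = 0.46 × 0.377015 = 0.173427
  π_Copper·L_Copper = 0.48 × 0.00353894 = 0.00169869
  π_Gold·L_Gold = 0.06 × 0.00293825 = 0.000176295
Marginal: 0.173427 + 0.00169869 + 0.000176295 = 0.175302
P(Coin type Silver | data) ≈ 0.989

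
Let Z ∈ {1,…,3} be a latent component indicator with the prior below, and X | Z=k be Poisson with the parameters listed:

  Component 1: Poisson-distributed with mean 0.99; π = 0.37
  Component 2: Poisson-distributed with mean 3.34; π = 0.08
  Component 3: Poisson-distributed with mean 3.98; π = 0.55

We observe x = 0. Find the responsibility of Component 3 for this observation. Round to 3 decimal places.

0.068

Posterior ∝ prior × likelihood, so P(k | x) ∝ π_k f_k(x); normalise over all components.
Component likelihoods at x = 0:
  f_1 = e^(−0.99)·0.99^0/0! = 0.371577
  f_2 = e^(−3.34)·3.34^0/0! = 0.035437
  f_3 = e^(−3.98)·3.98^0/0! = 0.0186856
Prior × likelihood for each component:
  π_1·f_1 = 0.37 × 0.371577 = 0.137483
  π_2·f_2 = 0.08 × 0.035437 = 0.00283496
  π_3·f_3 = 0.55 × 0.0186856 = 0.0102771
Normaliser: 0.137483 + 0.00283496 + 0.0102771 = 0.150595
P(Component 3 | x) = 0.0102771 / 0.150595 ≈ 0.068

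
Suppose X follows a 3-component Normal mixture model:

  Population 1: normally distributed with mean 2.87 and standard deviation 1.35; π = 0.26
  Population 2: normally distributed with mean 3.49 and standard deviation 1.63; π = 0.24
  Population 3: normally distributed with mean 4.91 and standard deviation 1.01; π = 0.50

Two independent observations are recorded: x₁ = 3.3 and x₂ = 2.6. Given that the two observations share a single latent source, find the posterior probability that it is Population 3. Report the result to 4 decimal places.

0.0457

P(component k | x) = w_k·f_k(x) / marginal(x), where marginal(x) = Σ_j w_j·f_j(x).
Since both observations come from the same component, the likelihood for component k is f_k(x₁)·f_k(x₂).
  p_1 = [(1/(1.35·√(2π)))·exp(−(3.3−2.87)²/(2·1.35²)) = 0.295513·exp(-0.05073) = 0.280896] × [0.289661] = 0.0813647
  p_2 = [(1/(1.63·√(2π)))·exp(−(3.3−3.49)²/(2·1.63²)) = 0.244750·exp(-0.00679) = 0.243093] × [0.210855] = 0.0512574
  p_3 = [(1/(1.01·√(2π)))·exp(−(3.3−4.91)²/(2·1.01²)) = 0.394992·exp(-1.27051) = 0.110869] × [0.0288869] = 0.00320267
Multiply by the mixture weights:
  w_1·p_1 = 0.26 × 0.0813647 = 0.0211548
  w_2·p_2 = 0.24 × 0.0512574 = 0.0123018
  w_3·p_3 = 0.50 × 0.00320267 = 0.00160134
Normaliser: 0.0211548 + 0.0123018 + 0.00160134 = 0.0350579
Responsibility of Population 3: 0.00160134 / 0.0350579 ≈ 0.0457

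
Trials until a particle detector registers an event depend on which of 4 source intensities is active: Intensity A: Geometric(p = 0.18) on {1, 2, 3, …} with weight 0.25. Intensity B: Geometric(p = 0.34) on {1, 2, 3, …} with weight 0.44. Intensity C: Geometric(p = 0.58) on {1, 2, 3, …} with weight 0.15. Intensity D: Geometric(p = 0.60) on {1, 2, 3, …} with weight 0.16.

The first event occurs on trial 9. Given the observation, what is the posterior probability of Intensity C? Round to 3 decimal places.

0.006

P(component k | x) = π_k·f_k(x) / marginal(x), where marginal(x) = Σ_j π_j·f_j(x).
Evaluate each component's likelihood at the observed value:
  f_A = 0.0367945
  f_B = 0.0122414
  f_C = 0.000561594
  f_D = 0.000393216
Weight by the priors:
  π_A·f_A = 0.25 × 0.0367945 = 0.00919863
  π_B·f_B = 0.44 × 0.0122414 = 0.00538621
  π_C·f_C = 0.15 × 0.000561594 = 8.42391e-05
  π_D·f_D = 0.16 × 0.000393216 = 6.29146e-05
Denominator: 0.00919863 + 0.00538621 + 8.42391e-05 + 6.29146e-05 = 0.014732
So the posterior for Intensity C is 8.42391e-05 / 0.014732 ≈ 0.006.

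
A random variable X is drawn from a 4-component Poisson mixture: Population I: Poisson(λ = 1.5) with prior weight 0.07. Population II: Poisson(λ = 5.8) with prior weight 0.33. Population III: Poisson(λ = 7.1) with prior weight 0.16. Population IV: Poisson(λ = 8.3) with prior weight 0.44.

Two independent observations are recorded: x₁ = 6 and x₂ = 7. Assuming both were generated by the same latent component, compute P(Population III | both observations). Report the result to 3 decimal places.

By Bayes' theorem, P(k | x) = π_k f_k(x) / Σ_j π_j f_j(x).
Since both observations come from the same component, the likelihood for component k is f_k(x₁)·f_k(x₂).
  f_I = [e^(−1.5)·1.5^6/6! = 0.00352999] × [0.000756426] = 2.67018e-06
  f_II = [e^(−5.8)·5.8^6/6! = 0.160076] × [0.132635] = 0.0212317
  f_III = [e^(−7.1)·7.1^6/6! = 0.1468] × [0.148897] = 0.0218582
  f_IV = [e^(−8.3)·8.3^6/6! = 0.112847] × [0.133805] = 0.0150995
Weight by the priors:
  π_I·f_I = 0.07 × 2.67018e-06 = 1.86912e-07
  π_II·f_II = 0.33 × 0.0212317 = 0.00700646
  π_III·f_III = 0.16 × 0.0218582 = 0.00349731
  π_IV·f_IV = 0.44 × 0.0150995 = 0.0066438
Denominator: 1.86912e-07 + 0.00700646 + 0.00349731 + 0.0066438 = 0.0171478
Responsibility of Population III: 0.00349731 / 0.0171478 ≈ 0.204

0.204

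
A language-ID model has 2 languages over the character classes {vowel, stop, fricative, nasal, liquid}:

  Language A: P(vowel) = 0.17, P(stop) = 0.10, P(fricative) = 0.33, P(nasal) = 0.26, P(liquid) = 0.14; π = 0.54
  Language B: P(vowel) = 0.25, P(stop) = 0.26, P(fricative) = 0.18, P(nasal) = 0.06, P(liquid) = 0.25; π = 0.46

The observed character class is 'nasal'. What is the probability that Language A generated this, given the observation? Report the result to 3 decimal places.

0.836

Apply Bayes' rule: the posterior for each component is proportional to its prior times its likelihood at x.
Categorical probabilities:
  L_A = 0.26
  L_B = 0.06
Weight by the priors:
  π_A·L_A = 0.54 × 0.26 = 0.1404
  π_B·L_B = 0.46 × 0.06 = 0.0276
Normaliser: 0.1404 + 0.0276 = 0.168
P(Language A | data) ≈ 0.836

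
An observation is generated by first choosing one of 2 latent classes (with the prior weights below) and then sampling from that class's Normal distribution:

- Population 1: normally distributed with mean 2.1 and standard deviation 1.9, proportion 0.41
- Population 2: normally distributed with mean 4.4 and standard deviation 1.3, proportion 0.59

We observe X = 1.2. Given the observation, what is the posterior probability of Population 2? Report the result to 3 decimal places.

0.102

Posterior ∝ prior × likelihood, so P(k | x) ∝ P(Z=k) f_k(x); normalise over all components.
Component likelihoods at x = 1.2:
  L_1 = 0.187687
  L_2 = 0.0148332
Unnormalised posteriors:
  P(Z=1)·L_1 = 0.41 × 0.187687 = 0.0769516
  P(Z=2)·L_2 = 0.59 × 0.0148332 = 0.00875158
Evidence: 0.0769516 + 0.00875158 = 0.0857032
Responsibility of Population 2: 0.00875158 / 0.0857032 ≈ 0.102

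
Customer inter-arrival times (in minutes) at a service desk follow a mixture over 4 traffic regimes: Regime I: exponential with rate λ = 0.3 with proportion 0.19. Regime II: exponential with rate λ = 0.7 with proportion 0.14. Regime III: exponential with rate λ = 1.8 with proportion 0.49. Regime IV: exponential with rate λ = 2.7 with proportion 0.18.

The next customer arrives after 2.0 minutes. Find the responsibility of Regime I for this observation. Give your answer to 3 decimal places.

Posterior ∝ prior × likelihood, so P(k | x) ∝ P(Z=k) f_k(x); normalise over all components.
Component likelihoods at x = 2.0 minutes:
  p_I = 0.164643
  p_II = 0.172618
  p_III = 0.0491827
  p_IV = 0.0121948
Weight by the priors:
  P(Z=I)·p_I = 0.19 × 0.164643 = 0.0312823
  P(Z=II)·p_II = 0.14 × 0.172618 = 0.0241665
  P(Z=III)·p_III = 0.49 × 0.0491827 = 0.0240995
  P(Z=IV)·p_IV = 0.18 × 0.0121948 = 0.00219506
Evidence: 0.0312823 + 0.0241665 + 0.0240995 + 0.00219506 = 0.0817433
P(Regime I | x) = 0.0312823 / 0.0817433 ≈ 0.383

0.383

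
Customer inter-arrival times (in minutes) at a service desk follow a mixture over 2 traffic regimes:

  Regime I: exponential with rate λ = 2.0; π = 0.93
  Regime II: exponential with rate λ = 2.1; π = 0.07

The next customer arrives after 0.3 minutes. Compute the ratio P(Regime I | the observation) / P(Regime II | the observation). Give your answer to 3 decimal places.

13.038

Posterior odds = (π_i f_i(x)) / (π_j f_j(x)); the normalising sum cancels.
Evaluate each component's likelihood at the observed value:
  L_I = 1.09762
  L_II = 1.11844
Odds = (0.93/0.07) × (1.09762/1.11844) = 13.2857 × 0.981385 ≈ 13.038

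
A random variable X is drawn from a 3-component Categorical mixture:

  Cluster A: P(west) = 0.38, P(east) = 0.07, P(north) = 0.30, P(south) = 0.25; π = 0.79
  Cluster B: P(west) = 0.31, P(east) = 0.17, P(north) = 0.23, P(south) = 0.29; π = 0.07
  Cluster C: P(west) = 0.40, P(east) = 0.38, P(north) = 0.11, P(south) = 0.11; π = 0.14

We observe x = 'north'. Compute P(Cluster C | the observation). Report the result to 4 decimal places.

P(component k | x) = P(Z=k)·f_k(x) / marginal(x), where marginal(x) = Σ_j P(Z=j)·f_j(x).
Categorical probabilities:
  L_A = 0.3
  L_B = 0.23
  L_C = 0.11
Unnormalised posteriors:
  P(Z=A)·L_A = 0.79 × 0.3 = 0.237
  P(Z=B)·L_B = 0.07 × 0.23 = 0.0161
  P(Z=C)·L_C = 0.14 × 0.11 = 0.0154
Normaliser: 0.237 + 0.0161 + 0.0154 = 0.2685
P(Cluster C | x) = 0.0154 / 0.2685 ≈ 0.0574

0.0574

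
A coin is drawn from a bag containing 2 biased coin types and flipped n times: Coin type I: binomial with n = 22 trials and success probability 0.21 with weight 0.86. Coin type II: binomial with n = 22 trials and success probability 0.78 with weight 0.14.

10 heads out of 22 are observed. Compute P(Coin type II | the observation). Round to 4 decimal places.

0.0174

Apply Bayes' rule: the posterior for each component is proportional to its prior times its likelihood at x.
Binomial probabilities:
  f_I = 0.0063736
  f_II = 0.000692923
Weight by the priors:
  π_I·f_I = 0.86 × 0.0063736 = 0.00548129
  π_II·f_II = 0.14 × 0.000692923 = 9.70092e-05
Normaliser: 0.00548129 + 9.70092e-05 = 0.0055783
Responsibility of Coin type II: 9.70092e-05 / 0.0055783 ≈ 0.0174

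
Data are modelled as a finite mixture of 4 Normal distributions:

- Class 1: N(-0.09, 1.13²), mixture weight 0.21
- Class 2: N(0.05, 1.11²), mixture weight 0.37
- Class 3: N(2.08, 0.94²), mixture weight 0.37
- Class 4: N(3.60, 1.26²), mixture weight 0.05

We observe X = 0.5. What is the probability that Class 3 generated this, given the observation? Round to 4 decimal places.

0.1691

The responsibility of component k is π_k f_k(x) divided by Σ_j π_j f_j(x).
Evaluate each component's likelihood at the observed value:
  L_1 = (1/(1.13·√(2π)))·exp(−(0.5−-0.09)²/(2·1.13²)) = 0.353046·exp(-0.13631) = 0.308059
  L_2 = (1/(1.11·√(2π)))·exp(−(0.5−0.05)²/(2·1.11²)) = 0.359407·exp(-0.08218) = 0.331053
  L_3 = (1/(0.94·√(2π)))·exp(−(0.5−2.08)²/(2·0.94²)) = 0.424407·exp(-1.41263) = 0.103344
  L_4 = (1/(1.26·√(2π)))·exp(−(0.5−3.60)²/(2·1.26²)) = 0.316621·exp(-3.02658) = 0.0153501
Unnormalised posteriors:
  π_1·L_1 = 0.21 × 0.308059 = 0.0646925
  π_2·L_2 = 0.37 × 0.331053 = 0.12249
  π_3·L_3 = 0.37 × 0.103344 = 0.0382372
  π_4·L_4 = 0.05 × 0.0153501 = 0.000767507
Denominator: 0.0646925 + 0.12249 + 0.0382372 + 0.000767507 = 0.226187
Responsibility of Class 3: 0.0382372 / 0.226187 ≈ 0.1691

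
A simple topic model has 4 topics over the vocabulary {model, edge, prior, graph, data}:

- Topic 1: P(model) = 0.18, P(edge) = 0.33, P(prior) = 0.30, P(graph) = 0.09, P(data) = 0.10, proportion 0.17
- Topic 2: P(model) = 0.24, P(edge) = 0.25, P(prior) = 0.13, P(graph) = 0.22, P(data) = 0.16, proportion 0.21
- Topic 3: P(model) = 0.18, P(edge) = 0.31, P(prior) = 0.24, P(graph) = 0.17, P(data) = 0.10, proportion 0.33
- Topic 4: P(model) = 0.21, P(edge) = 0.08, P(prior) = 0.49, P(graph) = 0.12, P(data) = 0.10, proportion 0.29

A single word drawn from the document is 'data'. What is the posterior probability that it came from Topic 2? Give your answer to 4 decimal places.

By Bayes' theorem, P(k | x) = π_k f_k(x) / Σ_j π_j f_j(x).
Categorical probabilities:
  L_1 = 0.1
  L_2 = 0.16
  L_3 = 0.1
  L_4 = 0.1
Weight by the priors:
  π_1·L_1 = 0.17 × 0.1 = 0.017
  π_2·L_2 = 0.21 × 0.16 = 0.0336
  π_3·L_3 = 0.33 × 0.1 = 0.033
  π_4·L_4 = 0.29 × 0.1 = 0.029
Sum: 0.017 + 0.0336 + 0.033 + 0.029 = 0.1126
P(Topic 2 | x) = 0.0336 / 0.1126 ≈ 0.2984

0.2984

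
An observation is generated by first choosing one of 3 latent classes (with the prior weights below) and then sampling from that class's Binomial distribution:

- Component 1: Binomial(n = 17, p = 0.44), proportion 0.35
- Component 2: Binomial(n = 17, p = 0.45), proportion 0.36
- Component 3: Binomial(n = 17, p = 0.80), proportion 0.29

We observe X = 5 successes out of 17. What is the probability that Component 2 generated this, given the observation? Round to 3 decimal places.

0.481

Apply Bayes' rule: the posterior for each component is proportional to its prior times its likelihood at x.
Binomial probabilities:
  p_1 = 0.0970666
  p_2 = 0.0874914
  p_3 = 8.30539e-06
Prior × likelihood for each component:
  w_1·p_1 = 0.35 × 0.0970666 = 0.0339733
  w_2·p_2 = 0.36 × 0.0874914 = 0.0314969
  w_3·p_3 = 0.29 × 8.30539e-06 = 2.40856e-06
Denominator: 0.0339733 + 0.0314969 + 2.40856e-06 = 0.0654726
Responsibility of Component 2: 0.0314969 / 0.0654726 ≈ 0.481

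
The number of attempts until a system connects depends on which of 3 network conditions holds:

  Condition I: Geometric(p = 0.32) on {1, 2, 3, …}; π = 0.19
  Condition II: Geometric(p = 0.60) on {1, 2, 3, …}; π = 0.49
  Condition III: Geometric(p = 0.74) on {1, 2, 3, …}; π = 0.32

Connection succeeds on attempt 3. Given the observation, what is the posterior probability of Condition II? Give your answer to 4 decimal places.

0.5160

P(component k | x) = π_k·f_k(x) / marginal(x), where marginal(x) = Σ_j π_j·f_j(x).
Geometric probabilities:
  f_I = 0.147968
  f_II = 0.096
  f_III = 0.050024
Weight by the priors:
  π_I·f_I = 0.19 × 0.147968 = 0.0281139
  π_II·f_II = 0.49 × 0.096 = 0.04704
  π_III·f_III = 0.32 × 0.050024 = 0.0160077
Sum: 0.0281139 + 0.04704 + 0.0160077 = 0.0911616
So the posterior for Condition II is 0.04704 / 0.0911616 ≈ 0.5160.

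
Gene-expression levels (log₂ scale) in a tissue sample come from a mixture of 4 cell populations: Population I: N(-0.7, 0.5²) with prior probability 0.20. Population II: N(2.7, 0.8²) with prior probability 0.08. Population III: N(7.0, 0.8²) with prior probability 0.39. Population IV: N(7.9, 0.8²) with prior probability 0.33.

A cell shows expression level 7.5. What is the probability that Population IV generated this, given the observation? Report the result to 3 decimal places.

0.476

P(component k | x) = π_k·f_k(x) / marginal(x), where marginal(x) = Σ_j π_j·f_j(x).
Component likelihoods at x = 7.5:
  f_I = 3.14788e-59
  f_II = 7.59485e-09
  f_III = 0.410201
  f_IV = 0.440082
Unnormalised posteriors:
  π_I·f_I = 0.20 × 3.14788e-59 = 6.29576e-60
  π_II·f_II = 0.08 × 7.59485e-09 = 6.07588e-10
  π_III·f_III = 0.39 × 0.410201 = 0.159978
  π_IV·f_IV = 0.33 × 0.440082 = 0.145227
Marginal: 6.29576e-60 + 6.07588e-10 + 0.159978 + 0.145227 = 0.305205
P(Population IV | the observation) = 0.145227 / 0.305205 ≈ 0.476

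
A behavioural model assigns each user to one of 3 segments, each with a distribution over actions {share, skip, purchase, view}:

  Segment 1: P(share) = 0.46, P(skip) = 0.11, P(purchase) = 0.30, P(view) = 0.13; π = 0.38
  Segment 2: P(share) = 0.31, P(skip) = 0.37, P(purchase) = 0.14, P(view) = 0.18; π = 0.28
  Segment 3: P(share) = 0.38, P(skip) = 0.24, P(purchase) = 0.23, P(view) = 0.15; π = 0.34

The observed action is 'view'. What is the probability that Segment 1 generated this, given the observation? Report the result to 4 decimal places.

Posterior ∝ prior × likelihood, so P(k | x) ∝ P(Z=k) f_k(x); normalise over all components.
Component likelihoods at x = 'view':
  L_1 = 0.13
  L_2 = 0.18
  L_3 = 0.15
Multiply by the mixture weights:
  P(Z=1)·L_1 = 0.38 × 0.13 = 0.0494
  P(Z=2)·L_2 = 0.28 × 0.18 = 0.0504
  P(Z=3)·L_3 = 0.34 × 0.15 = 0.051
Denominator: 0.0494 + 0.0504 + 0.051 = 0.1508
P(Segment 1 | 'view') = 0.0494 / 0.1508 ≈ 0.3276

0.3276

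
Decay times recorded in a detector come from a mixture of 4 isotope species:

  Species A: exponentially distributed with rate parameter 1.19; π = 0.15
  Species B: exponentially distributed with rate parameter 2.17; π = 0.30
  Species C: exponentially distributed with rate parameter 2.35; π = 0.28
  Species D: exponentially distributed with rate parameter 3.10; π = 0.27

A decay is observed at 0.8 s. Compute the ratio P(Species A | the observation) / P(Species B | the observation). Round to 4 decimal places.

0.6005

The posterior odds equal the prior odds times the likelihood ratio: (π_i/π_j)·(f_i(x)/f_j(x)).
Evaluate each component's likelihood at the observed value:
  f_A = 1.19·e^(−1.19·0.8) = 1.19·e^(−0.9520) = 0.459302
  f_B = 2.17·e^(−2.17·0.8) = 2.17·e^(−1.7360) = 0.382406
  f_C = 2.35·e^(−2.35·0.8) = 2.35·e^(−1.8800) = 0.358587
  f_D = 3.10·e^(−3.10·0.8) = 3.10·e^(−2.4800) = 0.259604
Odds = (0.15/0.30) × (0.459302/0.382406) = 0.5 × 1.20109 ≈ 0.6005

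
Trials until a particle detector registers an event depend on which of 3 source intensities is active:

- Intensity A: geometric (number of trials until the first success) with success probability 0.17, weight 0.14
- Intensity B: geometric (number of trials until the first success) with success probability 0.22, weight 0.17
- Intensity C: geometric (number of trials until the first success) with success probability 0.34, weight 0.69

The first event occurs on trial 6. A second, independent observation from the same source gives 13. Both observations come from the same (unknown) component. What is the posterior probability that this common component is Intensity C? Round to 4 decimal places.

0.1901

P(component k | x) = P(Z=k)·f_k(x) / marginal(x), where marginal(x) = Σ_j P(Z=j)·f_j(x).
Since both observations come from the same component, the likelihood for component k is f_k(x₁)·f_k(x₂).
  p_A = [0.17·(1−0.17)^5 = 0.17·0.393904 = 0.0669637] × [0.0181713] = 0.00121682
  p_B = [0.22·(1−0.22)^5 = 0.22·0.288717 = 0.0635178] × [0.0111573] = 0.000708686
  p_C = [0.34·(1−0.34)^5 = 0.34·0.125233 = 0.0425793] × [0.00232277] = 9.89019e-05
Unnormalised posteriors:
  P(Z=A)·p_A = 0.14 × 0.00121682 = 0.000170354
  P(Z=B)·p_B = 0.17 × 0.000708686 = 0.000120477
  P(Z=C)·p_C = 0.69 × 9.89019e-05 = 6.82423e-05
Evidence: 0.000170354 + 0.000120477 + 6.82423e-05 = 0.000359073
P(Intensity C | x₁, x₂) ≈ 0.1901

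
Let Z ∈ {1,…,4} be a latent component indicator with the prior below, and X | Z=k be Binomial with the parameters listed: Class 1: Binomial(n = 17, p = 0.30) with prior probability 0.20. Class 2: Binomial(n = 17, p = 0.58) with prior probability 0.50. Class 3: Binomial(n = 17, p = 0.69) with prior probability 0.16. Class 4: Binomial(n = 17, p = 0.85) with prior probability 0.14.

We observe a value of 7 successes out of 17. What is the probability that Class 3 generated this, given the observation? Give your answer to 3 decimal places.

0.030

The responsibility of component k is P(Z=k) f_k(x) divided by Σ_j P(Z=j) f_j(x).
Component likelihoods at x = 7 successes out of 17:
  L_1 = 0.120145
  L_2 = 0.0733439
  L_3 = 0.0118696
  L_4 = 3.59517e-05
Prior × likelihood for each component:
  P(Z=1)·L_1 = 0.20 × 0.120145 = 0.0240289
  P(Z=2)·L_2 = 0.50 × 0.0733439 = 0.0366719
  P(Z=3)·L_3 = 0.16 × 0.0118696 = 0.00189913
  P(Z=4)·L_4 = 0.14 × 3.59517e-05 = 5.03324e-06
Sum: 0.0240289 + 0.0366719 + 0.00189913 + 5.03324e-06 = 0.062605
P(Class 3 | 7 successes out of 17) ≈ 0.030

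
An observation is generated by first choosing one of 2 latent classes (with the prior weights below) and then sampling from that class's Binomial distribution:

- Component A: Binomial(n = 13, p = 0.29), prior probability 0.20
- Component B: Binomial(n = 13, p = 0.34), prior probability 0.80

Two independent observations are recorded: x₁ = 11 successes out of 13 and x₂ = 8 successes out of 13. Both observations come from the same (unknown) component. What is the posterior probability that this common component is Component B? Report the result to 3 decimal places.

The responsibility of component k is P(Z=k) f_k(x) divided by Σ_j P(Z=j) f_j(x).
Since both observations come from the same component, the likelihood for component k is f_k(x₁)·f_k(x₂).
  f_A = [C(13,11)·0.29^11·0.71^2 = 78·1.22005e-06·0.5041 = 4.79722e-05] × [0.0116159] = 5.57242e-07
  f_B = [C(13,11)·0.34^11·0.66^2 = 78·7.01888e-06·0.4356 = 0.000238479] × [0.0287826] = 6.86405e-06
Prior × likelihood for each component:
  P(Z=A)·f_A = 0.20 × 5.57242e-07 = 1.11448e-07
  P(Z=B)·f_B = 0.80 × 6.86405e-06 = 5.49124e-06
Sum: 1.11448e-07 + 5.49124e-06 = 5.60268e-06
P(Component B | data) = 5.49124e-06 / 5.60268e-06 ≈ 0.980

0.980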